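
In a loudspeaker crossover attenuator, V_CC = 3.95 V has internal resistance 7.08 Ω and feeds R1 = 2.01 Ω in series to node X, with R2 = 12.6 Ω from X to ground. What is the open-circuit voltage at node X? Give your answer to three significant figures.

V_th ≈ 2.29 V

R1' = 7.08 + 2.01 = 9.090 Ω (source resistance + R1).
V_th is the unloaded tap voltage: V_CC · R2/(R1'+R2) = 3.95 × 0.5809 = 2.295 V.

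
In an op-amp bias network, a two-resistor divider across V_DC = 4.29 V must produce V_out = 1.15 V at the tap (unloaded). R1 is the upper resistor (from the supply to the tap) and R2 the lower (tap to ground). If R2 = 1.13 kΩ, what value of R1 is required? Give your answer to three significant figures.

R1 ≈ 3.09 kΩ

The divider ratio is R2/(R1+R2) = 1.15/4.29 = 0.2681.
R1 = R2·(1/k − 1) = 1.13 × 2.730 = 3.085 kΩ.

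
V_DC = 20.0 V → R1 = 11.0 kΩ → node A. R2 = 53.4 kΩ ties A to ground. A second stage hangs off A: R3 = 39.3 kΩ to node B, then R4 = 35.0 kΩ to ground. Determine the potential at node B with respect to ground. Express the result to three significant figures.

V_B ≈ 6.96 V

The second stage (R3 + R4 = 74.30 kΩ) loads node A in parallel with R2.
Effective lower resistance at A: R2 ‖ 74.30 = 31.07 kΩ.
V_A = 20.0 × 31.07/(11.0 + 31.07) = 14.77 V.
Then the unloaded second divider: V_B = V_A × R4/(R3+R4) = 14.77 × 0.4711 = 6.958 V.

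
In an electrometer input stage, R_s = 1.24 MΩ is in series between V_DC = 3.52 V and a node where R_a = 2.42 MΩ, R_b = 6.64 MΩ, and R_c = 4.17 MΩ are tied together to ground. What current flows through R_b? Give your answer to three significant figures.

Parallel bank: R_p = 1/(1/2.42 + 1/6.64 + 1/4.17) = 1.244 MΩ.
Node voltage V_A = V_DC · R_p/(R_s + R_p) = 3.52 × 0.5009 = 1.763 V.
I(R_b) = V_A / R_b = 1.763/6.64 = 0.2655 µA.

I ≈ 0.266 µA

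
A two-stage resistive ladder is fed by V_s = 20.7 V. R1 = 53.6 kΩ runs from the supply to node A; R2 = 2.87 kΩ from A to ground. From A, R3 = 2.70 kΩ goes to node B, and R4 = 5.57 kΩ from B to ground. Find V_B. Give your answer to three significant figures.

Node A sees R2 in parallel with the series input of stage 2, R3 + R4 = 8.270 kΩ.
R2 ‖ (R3+R4) = 2.131 kΩ.
So V_A = 20.7 × 0.03823 = 0.7914 V.
Then the unloaded second divider: V_B = V_A × R4/(R3+R4) = 0.7914 × 0.6735 = 0.5330 V.

V_B ≈ 0.533 V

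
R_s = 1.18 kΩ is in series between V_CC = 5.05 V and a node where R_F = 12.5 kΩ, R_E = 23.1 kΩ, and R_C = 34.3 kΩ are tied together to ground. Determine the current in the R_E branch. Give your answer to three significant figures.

Combine the parallel branches: R_p = (1/12.5 + 1/23.1 + 1/34.3)⁻¹ = 6.560 kΩ.
Node voltage V_A = V_CC · R_p/(R_s + R_p) = 5.05 × 0.8475 = 4.280 V.
Branch current I = V_A/R_E = 4.280/23.1 = 0.1853 mA.

I ≈ 0.185 mA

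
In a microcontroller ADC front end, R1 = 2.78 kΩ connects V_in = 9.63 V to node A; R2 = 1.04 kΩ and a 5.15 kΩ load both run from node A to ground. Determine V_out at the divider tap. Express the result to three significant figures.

V_out ≈ 2.29 V

First combine the lower leg with the load: R2 ‖ R_L = 0.8653 kΩ.
Now apply the divider: V_out = 9.63 × 0.2374 = 2.286 V.
(Unloaded it would be 2.62 V; the load pulls it down.)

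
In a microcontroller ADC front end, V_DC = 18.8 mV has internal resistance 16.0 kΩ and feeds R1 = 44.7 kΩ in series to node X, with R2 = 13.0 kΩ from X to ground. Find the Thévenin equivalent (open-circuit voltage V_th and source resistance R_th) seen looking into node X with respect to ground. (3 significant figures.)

V_th ≈ 3.32 mV, R_th ≈ 10.7 kΩ

R1' = 16.0 + 44.7 = 60.70 kΩ (source resistance + R1).
V_th is the unloaded tap voltage: V_DC · R2/(R1'+R2) = 18.8 × 0.1764 = 3.316 mV.
With V_DC suppressed (replaced by a short), R_th = R1' ‖ R2 = (60.70 × 13.0)/(60.70 + 13.0) = 10.71 kΩ.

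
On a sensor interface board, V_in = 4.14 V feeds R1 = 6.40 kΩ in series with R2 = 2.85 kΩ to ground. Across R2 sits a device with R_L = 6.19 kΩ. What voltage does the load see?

The load sits in parallel with R2, giving an effective lower resistance R2' = R2·R_L/(R2+R_L) = 1.951 kΩ.
Voltage divider with the loaded lower leg: V_out = 4.14 × 1.951/(6.40 + 1.951) = 4.14 × 0.2337 = 0.9674 V.

V_out ≈ 0.967 V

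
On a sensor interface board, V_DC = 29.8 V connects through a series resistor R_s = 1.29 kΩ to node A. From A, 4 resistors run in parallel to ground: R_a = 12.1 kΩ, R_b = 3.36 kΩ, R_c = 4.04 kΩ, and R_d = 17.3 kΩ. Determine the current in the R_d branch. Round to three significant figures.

Parallel bank: R_p = 1/(1/12.1 + 1/3.36 + 1/4.04 + 1/17.3) = 1.459 kΩ.
V_A by voltage divider: V_A = 29.8 × 1.459/(1.29 + 1.459) = 15.81 V.
I(R_d) = V_A / R_d = 15.81/17.3 = 0.9141 mA.

I ≈ 0.914 mA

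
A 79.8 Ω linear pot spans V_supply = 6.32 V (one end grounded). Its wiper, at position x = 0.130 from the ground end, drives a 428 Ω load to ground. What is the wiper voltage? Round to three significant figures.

Lower segment x·R_p = 10.37 Ω; upper segment (1−x)·R_p = 69.43 Ω.
Lower segment in parallel with the load: 10.37 ‖ 428 = 10.13 Ω.
V_out = 6.32 × 10.13/(69.43 + 10.13) = 0.8046 V.

V_out ≈ 0.805 V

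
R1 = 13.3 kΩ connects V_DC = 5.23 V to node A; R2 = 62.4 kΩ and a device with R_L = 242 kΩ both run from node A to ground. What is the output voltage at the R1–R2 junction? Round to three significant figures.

R2 ‖ R_L = (62.4 × 242)/(62.4 + 242) = 49.61 kΩ.
Then V_out = V_DC · R2'/(R1 + R2') = 5.23 × 49.61/62.91 = 4.124 V.

V_out ≈ 4.12 V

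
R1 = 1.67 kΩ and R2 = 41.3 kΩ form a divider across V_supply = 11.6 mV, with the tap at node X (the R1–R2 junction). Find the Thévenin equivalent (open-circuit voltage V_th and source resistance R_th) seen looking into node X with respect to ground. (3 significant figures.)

With X open, the divider is unloaded: V_th = 11.6 × 41.3/42.97 = 11.15 mV.
Zeroing V_supply shorts the top of R1 to ground, so R_th = R1 ‖ R2 = 1.605 kΩ.

V_th ≈ 11.1 mV, R_th ≈ 1.61 kΩ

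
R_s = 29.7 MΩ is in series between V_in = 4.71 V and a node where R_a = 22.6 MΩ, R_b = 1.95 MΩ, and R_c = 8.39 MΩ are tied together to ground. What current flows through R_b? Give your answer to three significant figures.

Parallel bank: R_p = 1/(1/22.6 + 1/1.95 + 1/8.39) = 1.479 MΩ.
V_A by voltage divider: V_A = 4.71 × 1.479/(29.7 + 1.479) = 0.2234 V.
Branch current I = V_A/R_b = 0.2234/1.95 = 0.1146 µA.

I ≈ 0.115 µA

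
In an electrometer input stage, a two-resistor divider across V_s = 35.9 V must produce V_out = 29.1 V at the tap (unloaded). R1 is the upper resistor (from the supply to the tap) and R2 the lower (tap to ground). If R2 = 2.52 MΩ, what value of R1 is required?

R1 ≈ 0.589 MΩ

Required fraction k = V_out/V_s = 0.8106.
Rearranging, R1 = R2·(1−k)/k = 2.52 × 0.2337 = 0.5889 MΩ.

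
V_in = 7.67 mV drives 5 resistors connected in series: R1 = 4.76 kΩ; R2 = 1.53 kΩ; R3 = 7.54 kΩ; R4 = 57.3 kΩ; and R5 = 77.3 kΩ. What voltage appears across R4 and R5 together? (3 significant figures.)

Series total: ΣR = 4.76 + 1.53 + 7.54 + 57.3 + 77.3 = 148.4 kΩ.
R_{R4..R5} = 57.3 + 77.3 = 134.6 kΩ.
V = V_in · R/ΣR = 7.67 × 0.9068 = 6.955 mV.

V ≈ 6.96 mV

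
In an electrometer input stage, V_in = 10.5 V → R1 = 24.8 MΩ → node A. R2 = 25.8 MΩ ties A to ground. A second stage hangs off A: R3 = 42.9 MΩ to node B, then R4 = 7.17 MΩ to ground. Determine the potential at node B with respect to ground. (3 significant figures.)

V_B ≈ 0.612 V

Looking into the second stage from A: R3 + R4 = 50.07 MΩ appears in parallel with R2.
R2 ‖ (R3+R4) = 17.03 MΩ.
V_A = 10.5 × 17.03/(24.8 + 17.03) = 4.274 V.
Then the unloaded second divider: V_B = V_A × R4/(R3+R4) = 4.274 × 0.1432 = 0.6121 V.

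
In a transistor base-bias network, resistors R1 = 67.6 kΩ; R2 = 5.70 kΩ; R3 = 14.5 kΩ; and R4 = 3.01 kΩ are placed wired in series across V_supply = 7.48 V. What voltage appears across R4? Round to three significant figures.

V ≈ 0.248 V

ΣR = 67.6 + 5.70 + 14.5 + 3.01 = 90.81 kΩ.
Voltage divider: V = V_supply · (3.010 / 90.81) = 7.48 × 0.03315 = 0.2479 V.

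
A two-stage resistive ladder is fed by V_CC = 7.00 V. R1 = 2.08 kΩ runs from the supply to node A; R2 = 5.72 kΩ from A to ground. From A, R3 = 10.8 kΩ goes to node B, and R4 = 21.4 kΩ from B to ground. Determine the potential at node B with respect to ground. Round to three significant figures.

Looking into the second stage from A: R3 + R4 = 32.20 kΩ appears in parallel with R2.
R2 ‖ (R3+R4) = 4.857 kΩ.
V_A = 7.00 × 4.857/(2.08 + 4.857) = 4.901 V.
Then the unloaded second divider: V_B = V_A × R4/(R3+R4) = 4.901 × 0.6646 = 3.257 V.

V_B ≈ 3.26 V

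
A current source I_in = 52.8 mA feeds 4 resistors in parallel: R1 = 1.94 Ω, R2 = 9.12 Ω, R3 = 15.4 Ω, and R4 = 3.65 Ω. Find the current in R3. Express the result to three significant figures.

Conductances: ΣG = 1/1.94 + 1/9.12 + 1/15.4 + 1/3.65 = 0.9640 (1/Ω).
By the current-divider rule, I = I_in · G_k/ΣG = 52.8 × 0.06736 = 3.557 mA.

I ≈ 3.56 mA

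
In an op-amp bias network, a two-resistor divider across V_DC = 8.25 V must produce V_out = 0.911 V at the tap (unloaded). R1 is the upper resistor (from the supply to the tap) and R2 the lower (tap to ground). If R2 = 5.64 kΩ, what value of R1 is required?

R1 ≈ 45.4 kΩ

Required fraction k = V_out/V_DC = 0.1104.
Rearranging, R1 = R2·(1−k)/k = 5.64 × 8.056 = 45.44 kΩ.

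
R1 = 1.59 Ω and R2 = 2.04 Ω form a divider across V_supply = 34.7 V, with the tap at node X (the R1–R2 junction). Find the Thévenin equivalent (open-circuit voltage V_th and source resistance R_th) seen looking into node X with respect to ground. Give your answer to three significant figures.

V_th is the unloaded tap voltage: V_supply · R2/(R1+R2) = 34.7 × 0.5620 = 19.50 V.
With V_supply suppressed (replaced by a short), R_th = R1 ‖ R2 = (1.590 × 2.04)/(1.590 + 2.04) = 0.8936 Ω.

V_th ≈ 19.5 V, R_th ≈ 0.894 Ω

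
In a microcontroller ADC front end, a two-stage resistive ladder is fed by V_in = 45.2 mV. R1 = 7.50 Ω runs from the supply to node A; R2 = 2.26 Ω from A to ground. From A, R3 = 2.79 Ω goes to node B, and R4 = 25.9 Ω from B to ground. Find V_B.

V_B ≈ 8.91 mV

The second stage (R3 + R4 = 28.69 Ω) loads node A in parallel with R2.
Effective lower resistance at A: R2 ‖ 28.69 = 2.095 Ω.
So V_A = 45.2 × 0.2183 = 9.869 mV.
Stage 2 is unloaded, so V_B = V_A · R4/(R3+R4) = 9.869 × 25.9/28.69 = 8.909 mV.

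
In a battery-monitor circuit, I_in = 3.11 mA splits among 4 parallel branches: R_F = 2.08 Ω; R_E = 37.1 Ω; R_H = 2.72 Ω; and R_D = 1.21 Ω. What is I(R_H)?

Total conductance ΣG = 1/2.08 + 1/37.1 + 1/2.72 + 1/1.21 = 1.702 (units of 1/Ω).
By the current-divider rule, I = I_in · G_k/ΣG = 3.11 × 0.2160 = 0.6719 mA.

I ≈ 0.672 mA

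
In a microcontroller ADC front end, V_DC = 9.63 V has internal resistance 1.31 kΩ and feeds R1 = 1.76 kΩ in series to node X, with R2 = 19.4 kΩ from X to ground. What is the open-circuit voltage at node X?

V_th ≈ 8.31 V

R1' = 1.31 + 1.76 = 3.070 kΩ (source resistance + R1).
Open-circuit (no load on X): V_th = V_DC · R2/(R1' + R2) = 9.63 × 19.4/(3.070 + 19.4) = 8.314 V.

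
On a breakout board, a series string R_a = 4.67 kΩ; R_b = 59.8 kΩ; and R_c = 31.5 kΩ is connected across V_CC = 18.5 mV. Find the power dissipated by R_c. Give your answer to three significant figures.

P ≈ 1.17 nW

The common current is I = 18.5/95.97 = 0.1928 µA.
P(R_c) = I²·R_c = (0.1928)² × 31.5 = 1.171 nW.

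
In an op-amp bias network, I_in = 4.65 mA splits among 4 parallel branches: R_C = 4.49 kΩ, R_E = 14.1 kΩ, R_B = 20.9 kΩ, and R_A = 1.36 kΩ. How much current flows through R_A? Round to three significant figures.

I ≈ 3.18 mA

ΣG = 1/4.49 + 1/14.1 + 1/20.9 + 1/1.36 = 1.077.
Current divider: I(R_A) = I_in · G_k/ΣG = 4.65 × (0.7353/1.077) = 4.65 × 0.6829 = 3.175 mA.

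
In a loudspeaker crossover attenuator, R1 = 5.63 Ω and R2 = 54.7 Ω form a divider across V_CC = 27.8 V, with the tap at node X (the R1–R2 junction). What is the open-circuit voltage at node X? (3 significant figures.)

V_th ≈ 25.2 V

Open-circuit (no load on X): V_th = V_CC · R2/(R1 + R2) = 27.8 × 54.7/(5.630 + 54.7) = 25.21 V.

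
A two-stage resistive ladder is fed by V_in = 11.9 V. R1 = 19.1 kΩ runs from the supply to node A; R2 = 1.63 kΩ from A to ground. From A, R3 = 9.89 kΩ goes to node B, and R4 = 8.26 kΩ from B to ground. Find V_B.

V_B ≈ 0.393 V

Looking into the second stage from A: R3 + R4 = 18.15 kΩ appears in parallel with R2.
Effective lower resistance at A: R2 ‖ 18.15 = 1.496 kΩ.
V_A = 11.9 × 1.496/(19.1 + 1.496) = 0.8642 V.
V_B = V_A × 0.4551 = 0.3933 V.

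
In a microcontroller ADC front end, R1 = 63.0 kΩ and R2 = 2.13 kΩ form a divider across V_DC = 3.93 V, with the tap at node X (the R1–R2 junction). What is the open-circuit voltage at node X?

Open-circuit (no load on X): V_th = V_DC · R2/(R1 + R2) = 3.93 × 2.13/(63.00 + 2.13) = 0.1285 V.

V_th ≈ 0.129 V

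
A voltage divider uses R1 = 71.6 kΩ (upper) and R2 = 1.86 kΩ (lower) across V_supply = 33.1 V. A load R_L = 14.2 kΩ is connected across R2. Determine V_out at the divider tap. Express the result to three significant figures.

R2 ‖ R_L = (1.86 × 14.2)/(1.86 + 14.2) = 1.645 kΩ.
Then V_out = V_supply · R2'/(R1 + R2') = 33.1 × 1.645/73.24 = 0.7432 V.
(Unloaded it would be 0.838 V; the load pulls it down.)

V_out ≈ 0.743 V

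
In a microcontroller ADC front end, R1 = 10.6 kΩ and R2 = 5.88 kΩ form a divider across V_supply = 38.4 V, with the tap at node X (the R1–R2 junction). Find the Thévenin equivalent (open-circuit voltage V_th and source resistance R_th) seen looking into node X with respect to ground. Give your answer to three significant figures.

V_th is the unloaded tap voltage: V_supply · R2/(R1+R2) = 38.4 × 0.3568 = 13.70 V.
With V_supply suppressed (replaced by a short), R_th = R1 ‖ R2 = (10.60 × 5.88)/(10.60 + 5.88) = 3.782 kΩ.

V_th ≈ 13.7 V, R_th ≈ 3.78 kΩ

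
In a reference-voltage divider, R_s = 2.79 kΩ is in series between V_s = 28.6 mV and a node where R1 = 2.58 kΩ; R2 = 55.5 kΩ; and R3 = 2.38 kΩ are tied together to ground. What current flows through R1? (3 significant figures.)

I ≈ 3.36 µA

Combine the parallel branches: R_p = (1/2.58 + 1/55.5 + 1/2.38)⁻¹ = 1.211 kΩ.
V_A by voltage divider: V_A = 28.6 × 1.211/(2.79 + 1.211) = 8.656 mV.
I(R1) = V_A / R1 = 8.656/2.58 = 3.355 µA.
(Equivalently: I_total = 7.148 µA, then current-divider fraction G_k/ΣG = 0.4694.)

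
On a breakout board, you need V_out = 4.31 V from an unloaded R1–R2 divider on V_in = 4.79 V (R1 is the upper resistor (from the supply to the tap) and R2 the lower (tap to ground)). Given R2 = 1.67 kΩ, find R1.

R1 ≈ 0.186 kΩ

Required fraction k = V_out/V_in = 0.8998.
R1 = R2·(1/k − 1) = 1.67 × 0.1114 = 0.1860 kΩ.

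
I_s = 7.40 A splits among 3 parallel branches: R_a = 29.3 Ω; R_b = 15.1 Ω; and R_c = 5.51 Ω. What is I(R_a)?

I ≈ 0.896 A

Total conductance ΣG = 1/29.3 + 1/15.1 + 1/5.51 = 0.2818 (units of 1/Ω).
By the current-divider rule, I = I_s · G_k/ΣG = 7.40 × 0.1211 = 0.8961 A.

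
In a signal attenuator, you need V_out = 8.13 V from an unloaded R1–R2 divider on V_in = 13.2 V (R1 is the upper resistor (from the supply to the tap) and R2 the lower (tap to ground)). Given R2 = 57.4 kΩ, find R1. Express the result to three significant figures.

R1 ≈ 35.8 kΩ

Required fraction k = V_out/V_in = 0.6159.
So R1 = R2 · (V_in/V_out − 1) = 57.4 × (13.2/8.13 − 1) = 57.4 × 0.6236 = 35.80 kΩ.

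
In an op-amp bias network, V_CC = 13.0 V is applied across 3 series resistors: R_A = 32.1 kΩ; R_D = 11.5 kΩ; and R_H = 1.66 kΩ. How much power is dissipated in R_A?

Series current I = V_CC/ΣR = 13.0/45.26 = 0.2872 mA.
P(R_A) = I²·R_A = (0.2872)² × 32.1 = 2.648 mW.

P ≈ 2.65 mW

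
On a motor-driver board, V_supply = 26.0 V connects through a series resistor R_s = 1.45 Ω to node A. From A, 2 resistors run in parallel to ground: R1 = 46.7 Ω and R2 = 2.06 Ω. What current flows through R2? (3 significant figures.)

Parallel bank: R_p = 1/(1/46.7 + 1/2.06) = 1.973 Ω.
V_A by voltage divider: V_A = 26.0 × 1.973/(1.45 + 1.973) = 14.99 V.
I(R2) = V_A / R2 = 14.99/2.06 = 7.275 A.
(Equivalently: I_total = 7.596 A, then current-divider fraction G_k/ΣG = 0.9578.)

I ≈ 7.27 A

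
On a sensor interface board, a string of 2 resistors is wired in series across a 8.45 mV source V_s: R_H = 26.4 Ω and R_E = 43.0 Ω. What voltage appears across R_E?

Series total: ΣR = 26.4 + 43.0 = 69.40 Ω.
By the voltage-divider rule, V = 8.45 × 43.00/69.40 = 5.236 mV.

V ≈ 5.24 mV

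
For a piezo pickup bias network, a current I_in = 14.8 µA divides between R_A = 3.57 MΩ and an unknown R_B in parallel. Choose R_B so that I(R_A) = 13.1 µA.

R_B ≈ 27.5 MΩ

The fraction through R_A equals R_B/(R_A+R_B).
13.1/14.8 = R_B/(R_A + R_B) → R_B = R_A · (0.8851)/(1 − 0.8851) = 3.57 × 7.706 = 27.51 MΩ.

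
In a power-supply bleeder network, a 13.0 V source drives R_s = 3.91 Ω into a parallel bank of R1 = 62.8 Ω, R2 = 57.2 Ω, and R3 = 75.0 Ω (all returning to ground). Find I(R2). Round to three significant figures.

I ≈ 0.192 A

Combine the parallel branches: R_p = (1/62.8 + 1/57.2 + 1/75.0)⁻¹ = 21.40 Ω.
Node voltage V_A = V_s · R_p/(R_s + R_p) = 13.0 × 0.8455 = 10.99 V.
I(R2) = V_A / R2 = 10.99/57.2 = 0.1922 A.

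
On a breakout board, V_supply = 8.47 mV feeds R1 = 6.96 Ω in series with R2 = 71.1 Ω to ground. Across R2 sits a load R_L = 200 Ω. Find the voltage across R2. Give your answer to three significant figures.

The load sits in parallel with R2, giving an effective lower resistance R2' = R2·R_L/(R2+R_L) = 52.45 Ω.
Now apply the divider: V_out = 8.47 × 0.8829 = 7.478 mV.

V_out ≈ 7.48 mV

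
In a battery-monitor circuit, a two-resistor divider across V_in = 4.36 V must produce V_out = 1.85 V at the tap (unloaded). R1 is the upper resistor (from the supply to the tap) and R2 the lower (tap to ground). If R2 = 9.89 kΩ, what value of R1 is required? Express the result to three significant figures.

R1 ≈ 13.4 kΩ

V_out/V_in = R2/(R1+R2) = 0.4243.
So R1 = R2 · (V_in/V_out − 1) = 9.89 × (4.36/1.85 − 1) = 9.89 × 1.357 = 13.42 kΩ.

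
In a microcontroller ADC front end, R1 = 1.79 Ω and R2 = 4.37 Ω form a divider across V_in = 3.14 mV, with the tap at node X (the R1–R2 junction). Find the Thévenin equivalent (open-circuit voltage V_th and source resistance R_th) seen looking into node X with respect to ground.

V_th ≈ 2.23 mV, R_th ≈ 1.27 Ω

V_th is the unloaded tap voltage: V_in · R2/(R1+R2) = 3.14 × 0.7094 = 2.228 mV.
With V_in suppressed (replaced by a short), R_th = R1 ‖ R2 = (1.790 × 4.37)/(1.790 + 4.37) = 1.270 Ω.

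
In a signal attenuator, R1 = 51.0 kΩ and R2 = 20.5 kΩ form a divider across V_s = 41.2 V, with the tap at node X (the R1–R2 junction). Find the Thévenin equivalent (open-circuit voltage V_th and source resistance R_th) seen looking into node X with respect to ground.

V_th ≈ 11.8 V, R_th ≈ 14.6 kΩ

With X open, the divider is unloaded: V_th = 41.2 × 20.5/71.50 = 11.81 V.
With V_s suppressed (replaced by a short), R_th = R1 ‖ R2 = (51.00 × 20.5)/(51.00 + 20.5) = 14.62 kΩ.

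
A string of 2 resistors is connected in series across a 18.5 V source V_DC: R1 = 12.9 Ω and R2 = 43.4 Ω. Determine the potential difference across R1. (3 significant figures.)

V ≈ 4.24 V

ΣR = 12.9 + 43.4 = 56.30 Ω.
Voltage divider: V = V_DC · (12.90 / 56.30) = 18.5 × 0.2291 = 4.239 V.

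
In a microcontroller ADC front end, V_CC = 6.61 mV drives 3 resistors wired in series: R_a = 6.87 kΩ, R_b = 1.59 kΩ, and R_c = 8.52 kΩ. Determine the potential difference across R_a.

Total series resistance ΣR = 6.87 + 1.59 + 8.52 = 16.98 kΩ.
Voltage divider: V = V_CC · (6.870 / 16.98) = 6.61 × 0.4046 = 2.674 mV.

V ≈ 2.67 mV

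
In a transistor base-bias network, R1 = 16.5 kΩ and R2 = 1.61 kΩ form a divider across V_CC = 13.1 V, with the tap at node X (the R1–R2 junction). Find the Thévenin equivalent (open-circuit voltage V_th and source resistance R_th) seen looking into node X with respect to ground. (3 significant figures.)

V_th is the unloaded tap voltage: V_CC · R2/(R1+R2) = 13.1 × 0.08890 = 1.165 V.
With V_CC suppressed (replaced by a short), R_th = R1 ‖ R2 = (16.50 × 1.61)/(16.50 + 1.61) = 1.467 kΩ.

V_th ≈ 1.16 V, R_th ≈ 1.47 kΩ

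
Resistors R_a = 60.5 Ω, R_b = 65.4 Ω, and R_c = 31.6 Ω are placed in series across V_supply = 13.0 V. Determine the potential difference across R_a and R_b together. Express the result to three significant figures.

V ≈ 10.4 V

Series total: ΣR = 60.5 + 65.4 + 31.6 = 157.5 Ω.
R_{R_a..R_b} = 60.5 + 65.4 = 125.9 Ω.
V = V_supply · R/ΣR = 13.0 × 0.7994 = 10.39 V.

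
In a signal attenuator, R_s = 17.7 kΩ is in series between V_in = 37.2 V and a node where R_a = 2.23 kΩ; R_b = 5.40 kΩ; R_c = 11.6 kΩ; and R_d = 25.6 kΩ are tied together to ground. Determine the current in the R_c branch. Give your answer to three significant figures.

I ≈ 0.222 mA

Combine the parallel branches: R_p = (1/2.23 + 1/5.40 + 1/11.6 + 1/25.6)⁻¹ = 1.318 kΩ.
V_A by voltage divider: V_A = 37.2 × 1.318/(17.7 + 1.318) = 2.578 V.
I(R_c) = V_A / R_c = 2.578/11.6 = 0.2222 mA.
(Check via current divider: I_total = 1.956 mA; share G_k/ΣG = 0.1136 → same result.)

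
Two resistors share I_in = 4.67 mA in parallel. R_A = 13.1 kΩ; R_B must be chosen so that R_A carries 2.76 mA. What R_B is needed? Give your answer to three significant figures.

R_B ≈ 18.9 kΩ

In a two-way split, I_A/I_in = R_B/(R_A + R_B).
2.76/4.67 = R_B/(R_A + R_B) → R_B = R_A · (0.5910)/(1 − 0.5910) = 13.1 × 1.445 = 18.93 kΩ.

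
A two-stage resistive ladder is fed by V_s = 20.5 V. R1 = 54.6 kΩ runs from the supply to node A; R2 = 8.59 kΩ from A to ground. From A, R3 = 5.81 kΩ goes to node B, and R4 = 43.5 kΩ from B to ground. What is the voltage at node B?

V_B ≈ 2.14 V

Looking into the second stage from A: R3 + R4 = 49.31 kΩ appears in parallel with R2.
Effective lower resistance at A: R2 ‖ 49.31 = 7.316 kΩ.
First divider: V_A = V_s · 7.316/(54.6 + 7.316) = 2.422 V.
V_B = V_A × 0.8822 = 2.137 V.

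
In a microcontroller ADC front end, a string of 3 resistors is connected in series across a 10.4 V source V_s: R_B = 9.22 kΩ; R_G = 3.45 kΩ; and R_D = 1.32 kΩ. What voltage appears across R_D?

V ≈ 0.981 V

Series total: ΣR = 9.22 + 3.45 + 1.32 = 13.99 kΩ.
V = V_s · R/ΣR = 10.4 × 0.09435 = 0.9813 V.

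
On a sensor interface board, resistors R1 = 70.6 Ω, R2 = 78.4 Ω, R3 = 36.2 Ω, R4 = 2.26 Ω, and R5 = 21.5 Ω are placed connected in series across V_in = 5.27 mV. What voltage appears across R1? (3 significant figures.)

ΣR = 70.6 + 78.4 + 36.2 + 2.26 + 21.5 = 209.0 Ω.
Voltage divider: V = V_in · (70.60 / 209.0) = 5.27 × 0.3379 = 1.781 mV.

V ≈ 1.78 mV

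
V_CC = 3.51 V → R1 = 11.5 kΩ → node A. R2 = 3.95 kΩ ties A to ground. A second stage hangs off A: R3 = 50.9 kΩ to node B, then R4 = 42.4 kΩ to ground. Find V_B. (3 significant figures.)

V_B ≈ 0.395 V

The second stage (R3 + R4 = 93.30 kΩ) loads node A in parallel with R2.
R2 ‖ (R3+R4) = 3.790 kΩ.
V_A = 3.51 × 3.790/(11.5 + 3.790) = 0.8700 V.
V_B = V_A × 0.4544 = 0.3954 V.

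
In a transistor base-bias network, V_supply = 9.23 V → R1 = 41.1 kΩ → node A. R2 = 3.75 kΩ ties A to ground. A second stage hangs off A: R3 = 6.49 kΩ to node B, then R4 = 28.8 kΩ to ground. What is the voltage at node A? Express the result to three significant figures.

Looking into the second stage from A: R3 + R4 = 35.29 kΩ appears in parallel with R2.
Effective lower resistance at A: R2 ‖ 35.29 = 3.390 kΩ.
So V_A = 9.23 × 0.07619 = 0.7033 V.

V_A ≈ 0.703 V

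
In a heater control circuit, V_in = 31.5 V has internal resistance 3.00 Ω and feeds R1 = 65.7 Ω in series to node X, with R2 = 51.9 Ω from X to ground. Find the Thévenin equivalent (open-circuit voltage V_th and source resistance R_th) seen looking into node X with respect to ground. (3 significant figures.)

V_th ≈ 13.6 V, R_th ≈ 29.6 Ω

R1' = 3.00 + 65.7 = 68.70 Ω (source resistance + R1).
Open-circuit (no load on X): V_th = V_in · R2/(R1' + R2) = 31.5 × 51.9/(68.70 + 51.9) = 13.56 V.
Looking into X with the source shorted: R_th = R1'·R2/(R1'+R2) = 68.70 × 51.9/120.6 = 29.56 Ω.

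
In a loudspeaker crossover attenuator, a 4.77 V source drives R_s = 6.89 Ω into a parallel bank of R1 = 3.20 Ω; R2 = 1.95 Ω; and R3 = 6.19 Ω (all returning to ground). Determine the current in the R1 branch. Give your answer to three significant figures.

Parallel bank: R_p = 1/(1/3.20 + 1/1.95 + 1/6.19) = 1.013 Ω.
Node voltage V_A = V_CC · R_p/(R_s + R_p) = 4.77 × 0.1282 = 0.6116 V.
Branch current I = V_A/R1 = 0.6116/3.20 = 0.1911 A.

I ≈ 0.191 A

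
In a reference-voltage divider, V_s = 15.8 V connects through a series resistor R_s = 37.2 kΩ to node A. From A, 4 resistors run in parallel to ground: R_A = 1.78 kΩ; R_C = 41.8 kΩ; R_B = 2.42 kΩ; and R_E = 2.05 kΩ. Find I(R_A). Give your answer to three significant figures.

I ≈ 0.158 mA

Combine the parallel branches: R_p = (1/1.78 + 1/41.8 + 1/2.42 + 1/2.05)⁻¹ = 0.6726 kΩ.
Node voltage V_A = V_s · R_p/(R_s + R_p) = 15.8 × 0.01776 = 0.2806 V.
I(R_A) = V_A / R_A = 0.2806/1.78 = 0.1576 mA.
(Equivalently: I_total = 0.4172 mA, then current-divider fraction G_k/ΣG = 0.3779.)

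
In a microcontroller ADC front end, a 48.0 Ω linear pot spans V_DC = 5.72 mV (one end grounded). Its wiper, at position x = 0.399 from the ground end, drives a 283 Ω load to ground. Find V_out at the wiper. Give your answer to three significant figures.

The pot divides into 28.85 Ω above the wiper and 19.15 Ω below.
R_L loads the lower segment: effective lower R = 17.94 Ω.
Loaded-divider output: V_out = 5.72 × 0.3834 = 2.193 mV.

V_out ≈ 2.19 mV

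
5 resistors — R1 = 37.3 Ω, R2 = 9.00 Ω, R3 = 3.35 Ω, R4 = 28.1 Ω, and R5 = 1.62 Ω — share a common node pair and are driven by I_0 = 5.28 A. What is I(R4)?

Conductances: ΣG = 1/37.3 + 1/9.00 + 1/3.35 + 1/28.1 + 1/1.62 = 1.089 (1/Ω).
R4 takes the fraction G_k/ΣG = 0.03559/1.089 = 0.03267, so I = 5.28 × 0.03267 = 0.1725 A.

I ≈ 0.172 A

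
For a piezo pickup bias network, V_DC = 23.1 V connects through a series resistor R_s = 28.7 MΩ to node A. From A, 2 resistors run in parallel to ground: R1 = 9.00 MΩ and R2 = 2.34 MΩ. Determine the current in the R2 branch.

I ≈ 0.600 µA

Parallel bank: R_p = 1/(1/9.00 + 1/2.34) = 1.857 MΩ.
Node voltage V_A = V_DC · R_p/(R_s + R_p) = 23.1 × 0.06078 = 1.404 V.
I(R2) = V_A / R2 = 1.404/2.34 = 0.6000 µA.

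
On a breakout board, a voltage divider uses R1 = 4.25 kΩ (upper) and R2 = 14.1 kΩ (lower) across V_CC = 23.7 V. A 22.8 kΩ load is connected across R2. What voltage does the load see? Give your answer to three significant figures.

R2 ‖ R_L = (14.1 × 22.8)/(14.1 + 22.8) = 8.712 kΩ.
Now apply the divider: V_out = 23.7 × 0.6721 = 15.93 V.
(Unloaded it would be 18.2 V; the load pulls it down.)

V_out ≈ 15.9 V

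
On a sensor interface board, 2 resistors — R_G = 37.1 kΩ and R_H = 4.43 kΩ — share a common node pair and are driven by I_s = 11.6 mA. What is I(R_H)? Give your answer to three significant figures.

Two-branch current divider: I_k = I_s · R_other/(R_1 + R_2).
I(R_H) = 11.6 × 37.1/(37.1 + 4.43) = 11.6 × 0.8933 = 10.36 mA.

I ≈ 10.4 mA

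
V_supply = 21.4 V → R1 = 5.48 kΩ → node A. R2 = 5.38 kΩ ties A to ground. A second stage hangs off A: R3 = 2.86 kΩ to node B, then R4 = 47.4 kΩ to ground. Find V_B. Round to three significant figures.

Looking into the second stage from A: R3 + R4 = 50.26 kΩ appears in parallel with R2.
R2 ‖ (R3+R4) = 4.860 kΩ.
First divider: V_A = V_supply · 4.860/(5.48 + 4.860) = 10.06 V.
V_B = V_A × 0.9431 = 9.486 V.

V_B ≈ 9.49 V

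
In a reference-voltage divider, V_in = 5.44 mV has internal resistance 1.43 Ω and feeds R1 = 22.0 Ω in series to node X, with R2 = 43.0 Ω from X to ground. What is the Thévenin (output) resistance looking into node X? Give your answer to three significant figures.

R1' = 1.43 + 22.0 = 23.43 Ω (source resistance + R1).
Zeroing V_in shorts the top of R1' to ground, so R_th = R1' ‖ R2 = 15.17 Ω.

R_th ≈ 15.2 Ω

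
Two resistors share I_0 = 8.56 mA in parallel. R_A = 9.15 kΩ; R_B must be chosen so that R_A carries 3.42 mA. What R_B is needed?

In a two-way split, I_A/I_0 = R_B/(R_A + R_B).
3.42/8.56 = R_B/(R_A + R_B) → R_B = R_A · (0.3995)/(1 − 0.3995) = 9.15 × 0.6654 = 6.088 kΩ.

R_B ≈ 6.09 kΩ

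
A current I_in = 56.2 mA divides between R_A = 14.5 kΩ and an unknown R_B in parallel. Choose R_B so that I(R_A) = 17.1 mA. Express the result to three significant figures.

Two-branch current divider: I_A = I_in · R_B/(R_A + R_B).
17.1/56.2 = R_B/(R_A + R_B) → R_B = R_A · (0.3043)/(1 − 0.3043) = 14.5 × 0.4373 = 6.341 kΩ.

R_B ≈ 6.34 kΩ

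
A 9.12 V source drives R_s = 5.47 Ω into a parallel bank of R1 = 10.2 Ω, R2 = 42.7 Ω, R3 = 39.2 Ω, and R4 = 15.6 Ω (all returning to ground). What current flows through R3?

I ≈ 0.108 A

Equivalent of the parallel group: R_p = 4.738 Ω.
Node voltage V_A = V_DC · R_p/(R_s + R_p) = 9.12 × 0.4641 = 4.233 V.
Branch current I = V_A/R3 = 4.233/39.2 = 0.1080 A.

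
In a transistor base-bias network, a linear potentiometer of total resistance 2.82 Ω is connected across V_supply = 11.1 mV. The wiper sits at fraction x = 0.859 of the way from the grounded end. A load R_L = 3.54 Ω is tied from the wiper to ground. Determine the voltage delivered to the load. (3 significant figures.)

V_out ≈ 8.70 mV

The pot divides into 0.3976 Ω above the wiper and 2.422 Ω below.
Lower segment in parallel with the load: 2.422 ‖ 3.54 = 1.438 Ω.
Then V_out = V_supply · 1.438/(0.3976 + 1.438) = 8.696 mV.
(Unloaded: V_out = x·V_supply = 9.53 mV.)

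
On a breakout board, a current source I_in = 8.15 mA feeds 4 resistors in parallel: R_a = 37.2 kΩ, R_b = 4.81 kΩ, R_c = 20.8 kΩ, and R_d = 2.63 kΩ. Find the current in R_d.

I ≈ 4.67 mA

Total conductance ΣG = 1/37.2 + 1/4.81 + 1/20.8 + 1/2.63 = 0.6631 (units of 1/kΩ).
By the current-divider rule, I = I_in · G_k/ΣG = 8.15 × 0.5734 = 4.673 mA.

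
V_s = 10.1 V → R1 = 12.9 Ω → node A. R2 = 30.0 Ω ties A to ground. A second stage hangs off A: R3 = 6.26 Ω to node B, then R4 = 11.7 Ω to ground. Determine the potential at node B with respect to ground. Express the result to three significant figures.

V_B ≈ 3.06 V

The second stage (R3 + R4 = 17.96 Ω) loads node A in parallel with R2.
Effective lower resistance at A: R2 ‖ 17.96 = 11.23 Ω.
V_A = 10.1 × 11.23/(12.9 + 11.23) = 4.701 V.
V_B = V_A × 0.6514 = 3.063 V.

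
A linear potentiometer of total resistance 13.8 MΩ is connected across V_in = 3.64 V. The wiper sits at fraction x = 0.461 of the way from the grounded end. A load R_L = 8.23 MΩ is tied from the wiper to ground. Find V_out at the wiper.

Split the track: R_lower = x·R_p = 6.362 MΩ, R_upper = (1−x)·R_p = 7.438 MΩ.
R_L loads the lower segment: effective lower R = 3.588 MΩ.
Then V_out = V_in · 3.588/(7.438 + 3.588) = 1.185 V.
(Unloaded: V_out = x·V_in = 1.68 V.)

V_out ≈ 1.18 V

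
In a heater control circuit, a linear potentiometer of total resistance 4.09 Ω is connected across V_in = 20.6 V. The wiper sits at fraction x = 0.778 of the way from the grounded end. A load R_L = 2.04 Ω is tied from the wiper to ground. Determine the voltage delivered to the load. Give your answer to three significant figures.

Split the track: R_lower = x·R_p = 3.182 Ω, R_upper = (1−x)·R_p = 0.9080 Ω.
R_L loads the lower segment: effective lower R = 1.243 Ω.
V_out = 20.6 × 1.243/(0.9080 + 1.243) = 11.90 V.

V_out ≈ 11.9 V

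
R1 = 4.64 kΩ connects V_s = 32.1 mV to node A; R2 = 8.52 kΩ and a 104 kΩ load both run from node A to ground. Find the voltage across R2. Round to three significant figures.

V_out ≈ 20.2 mV

The load sits in parallel with R2, giving an effective lower resistance R2' = R2·R_L/(R2+R_L) = 7.875 kΩ.
Now apply the divider: V_out = 32.1 × 0.6292 = 20.20 mV.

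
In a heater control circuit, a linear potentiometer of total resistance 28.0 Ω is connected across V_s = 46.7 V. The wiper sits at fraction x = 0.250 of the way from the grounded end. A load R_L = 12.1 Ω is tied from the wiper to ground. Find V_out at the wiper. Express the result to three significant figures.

V_out ≈ 8.14 V

Split the track: R_lower = x·R_p = 7.000 Ω, R_upper = (1−x)·R_p = 21.00 Ω.
(x·R_p) ‖ R_L = 4.435 Ω.
V_out = 46.7 × 4.435/(21.00 + 4.435) = 8.142 V.
(Unloaded: V_out = x·V_s = 11.7 V.)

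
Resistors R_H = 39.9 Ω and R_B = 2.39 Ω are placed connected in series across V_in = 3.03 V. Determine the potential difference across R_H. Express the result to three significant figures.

V ≈ 2.86 V

Series total: ΣR = 39.9 + 2.39 = 42.29 Ω.
Voltage divider: V = V_in · (39.90 / 42.29) = 3.03 × 0.9435 = 2.859 V.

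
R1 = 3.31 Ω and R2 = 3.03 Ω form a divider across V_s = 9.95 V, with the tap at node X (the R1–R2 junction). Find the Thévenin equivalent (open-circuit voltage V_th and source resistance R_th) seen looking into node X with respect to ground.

Open-circuit (no load on X): V_th = V_s · R2/(R1 + R2) = 9.95 × 3.03/(3.310 + 3.03) = 4.755 V.
Zeroing V_s shorts the top of R1 to ground, so R_th = R1 ‖ R2 = 1.582 Ω.

V_th ≈ 4.76 V, R_th ≈ 1.58 Ω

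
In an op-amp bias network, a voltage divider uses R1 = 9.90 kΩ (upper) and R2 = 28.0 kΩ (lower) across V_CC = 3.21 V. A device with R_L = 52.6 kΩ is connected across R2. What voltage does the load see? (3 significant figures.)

V_out ≈ 2.08 V

R2 ‖ R_L = (28.0 × 52.6)/(28.0 + 52.6) = 18.27 kΩ.
Voltage divider with the loaded lower leg: V_out = 3.21 × 18.27/(9.90 + 18.27) = 3.21 × 0.6486 = 2.082 V.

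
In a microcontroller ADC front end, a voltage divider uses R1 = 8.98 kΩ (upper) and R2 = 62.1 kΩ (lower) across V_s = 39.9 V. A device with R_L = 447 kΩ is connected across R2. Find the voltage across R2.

V_out ≈ 34.3 V

First combine the lower leg with the load: R2 ‖ R_L = 54.53 kΩ.
Voltage divider with the loaded lower leg: V_out = 39.9 × 54.53/(8.98 + 54.53) = 39.9 × 0.8586 = 34.26 V.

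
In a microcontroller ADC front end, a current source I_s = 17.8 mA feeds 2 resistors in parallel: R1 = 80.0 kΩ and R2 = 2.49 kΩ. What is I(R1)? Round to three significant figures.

For two parallel branches, I_k = I_s · (other R)/(sum of R).
I(R1) = 17.8 × 2.49/(80.0 + 2.49) = 17.8 × 0.03019 = 0.5373 mA.

I ≈ 0.537 mA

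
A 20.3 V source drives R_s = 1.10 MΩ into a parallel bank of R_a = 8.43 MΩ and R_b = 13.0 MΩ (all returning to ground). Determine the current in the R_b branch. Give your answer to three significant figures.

Parallel bank: R_p = 1/(1/8.43 + 1/13.0) = 5.114 MΩ.
V_A by voltage divider: V_A = 20.3 × 5.114/(1.10 + 5.114) = 16.71 V.
I(R_b) = V_A / R_b = 16.71/13.0 = 1.285 µA.

I ≈ 1.29 µA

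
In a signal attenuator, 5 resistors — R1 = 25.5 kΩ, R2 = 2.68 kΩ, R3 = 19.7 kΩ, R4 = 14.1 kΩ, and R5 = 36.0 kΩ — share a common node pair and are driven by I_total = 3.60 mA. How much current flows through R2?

Conductances: ΣG = 1/25.5 + 1/2.68 + 1/19.7 + 1/14.1 + 1/36.0 = 0.5618 (1/kΩ).
R2 takes the fraction G_k/ΣG = 0.3731/0.5618 = 0.6642, so I = 3.60 × 0.6642 = 2.391 mA.

I ≈ 2.39 mA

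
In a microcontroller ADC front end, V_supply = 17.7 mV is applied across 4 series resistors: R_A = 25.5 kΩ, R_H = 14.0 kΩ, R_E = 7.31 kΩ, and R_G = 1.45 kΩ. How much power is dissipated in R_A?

P ≈ 3.43 nW

ΣR = 48.26 kΩ → I = 17.7/48.26 = 0.3668 µA.
P = I²R = 0.1345 × 25.5 = 3.430 nW.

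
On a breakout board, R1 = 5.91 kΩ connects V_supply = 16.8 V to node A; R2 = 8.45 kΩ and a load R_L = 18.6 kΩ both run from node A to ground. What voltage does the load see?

The load sits in parallel with R2, giving an effective lower resistance R2' = R2·R_L/(R2+R_L) = 5.810 kΩ.
Then V_out = V_supply · R2'/(R1 + R2') = 16.8 × 5.810/11.72 = 8.329 V.

V_out ≈ 8.33 V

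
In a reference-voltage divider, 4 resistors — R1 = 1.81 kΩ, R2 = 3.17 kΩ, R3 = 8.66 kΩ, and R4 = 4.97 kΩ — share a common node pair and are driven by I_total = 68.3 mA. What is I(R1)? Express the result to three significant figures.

ΣG = 1/1.81 + 1/3.17 + 1/8.66 + 1/4.97 = 1.185.
Current divider: I(R1) = I_total · G_k/ΣG = 68.3 × (0.5525/1.185) = 68.3 × 0.4664 = 31.85 mA.

I ≈ 31.9 mA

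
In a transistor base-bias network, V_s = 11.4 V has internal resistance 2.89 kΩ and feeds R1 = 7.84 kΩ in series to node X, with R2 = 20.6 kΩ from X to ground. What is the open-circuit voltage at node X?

R1' = 2.89 + 7.84 = 10.73 kΩ (source resistance + R1).
Open-circuit (no load on X): V_th = V_s · R2/(R1' + R2) = 11.4 × 20.6/(10.73 + 20.6) = 7.496 V.

V_th ≈ 7.50 V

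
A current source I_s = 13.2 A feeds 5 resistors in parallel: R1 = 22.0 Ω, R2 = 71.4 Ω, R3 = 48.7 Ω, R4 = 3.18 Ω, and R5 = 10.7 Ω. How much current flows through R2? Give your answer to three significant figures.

I ≈ 0.379 A

Total conductance ΣG = 1/22.0 + 1/71.4 + 1/48.7 + 1/3.18 + 1/10.7 = 0.4879 (units of 1/Ω).
By the current-divider rule, I = I_s · G_k/ΣG = 13.2 × 0.02870 = 0.3789 A.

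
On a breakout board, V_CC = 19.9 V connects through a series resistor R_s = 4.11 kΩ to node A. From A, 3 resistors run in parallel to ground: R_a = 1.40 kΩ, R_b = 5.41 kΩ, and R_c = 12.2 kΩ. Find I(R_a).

Parallel bank: R_p = 1/(1/1.40 + 1/5.41 + 1/12.2) = 1.019 kΩ.
Node voltage V_A = V_CC · R_p/(R_s + R_p) = 19.9 × 0.1987 = 3.954 V.
Branch current I = V_A/R_a = 3.954/1.40 = 2.825 mA.
(Equivalently: I_total = 3.880 mA, then current-divider fraction G_k/ΣG = 0.7280.)

I ≈ 2.82 mA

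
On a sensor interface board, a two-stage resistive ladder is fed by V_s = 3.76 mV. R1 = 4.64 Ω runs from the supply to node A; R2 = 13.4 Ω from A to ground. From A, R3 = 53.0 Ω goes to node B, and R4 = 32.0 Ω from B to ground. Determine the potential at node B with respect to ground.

V_B ≈ 1.01 mV

The second stage (R3 + R4 = 85.00 Ω) loads node A in parallel with R2.
Effective lower resistance at A: R2 ‖ 85.00 = 11.58 Ω.
V_A = 3.76 × 11.58/(4.64 + 11.58) = 2.684 mV.
Stage 2 is unloaded, so V_B = V_A · R4/(R3+R4) = 2.684 × 32.0/85.00 = 1.010 mV.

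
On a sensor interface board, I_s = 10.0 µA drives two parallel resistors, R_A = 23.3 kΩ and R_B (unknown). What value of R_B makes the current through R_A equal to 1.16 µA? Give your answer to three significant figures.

The fraction through R_A equals R_B/(R_A+R_B).
With f = 0.1160, R_B = R_A · f/(1−f) = 23.3 × 0.1312 = 3.057 kΩ.

R_B ≈ 3.06 kΩ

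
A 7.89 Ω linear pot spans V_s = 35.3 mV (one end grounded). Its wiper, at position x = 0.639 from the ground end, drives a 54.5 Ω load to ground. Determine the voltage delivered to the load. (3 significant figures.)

V_out ≈ 21.8 mV

Split the track: R_lower = x·R_p = 5.042 Ω, R_upper = (1−x)·R_p = 2.848 Ω.
R_L loads the lower segment: effective lower R = 4.615 Ω.
Then V_out = V_s · 4.615/(2.848 + 4.615) = 21.83 mV.
(Unloaded: V_out = x·V_s = 22.6 mV.)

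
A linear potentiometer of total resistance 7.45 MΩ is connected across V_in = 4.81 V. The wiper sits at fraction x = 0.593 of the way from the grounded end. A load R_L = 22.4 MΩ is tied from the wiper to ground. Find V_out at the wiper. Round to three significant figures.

V_out ≈ 2.64 V

Lower segment x·R_p = 4.418 MΩ; upper segment (1−x)·R_p = 3.032 MΩ.
(x·R_p) ‖ R_L = 3.690 MΩ.
Then V_out = V_in · 3.690/(3.032 + 3.690) = 2.640 V.
(Unloaded: V_out = x·V_in = 2.85 V.)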